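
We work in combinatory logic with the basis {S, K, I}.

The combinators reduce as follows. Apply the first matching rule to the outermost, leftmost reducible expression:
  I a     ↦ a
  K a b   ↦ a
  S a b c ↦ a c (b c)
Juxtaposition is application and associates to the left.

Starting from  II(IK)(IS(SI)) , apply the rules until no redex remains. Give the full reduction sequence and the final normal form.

Answer: normal form = K(S(SI))  (in 4 steps)

Working:
  start: II(IK)(IS(SI))
  step 1: I(IK)(IS(SI))
  step 2: IK(IS(SI))
  step 3: K(IS(SI))
  step 4: K(S(SI))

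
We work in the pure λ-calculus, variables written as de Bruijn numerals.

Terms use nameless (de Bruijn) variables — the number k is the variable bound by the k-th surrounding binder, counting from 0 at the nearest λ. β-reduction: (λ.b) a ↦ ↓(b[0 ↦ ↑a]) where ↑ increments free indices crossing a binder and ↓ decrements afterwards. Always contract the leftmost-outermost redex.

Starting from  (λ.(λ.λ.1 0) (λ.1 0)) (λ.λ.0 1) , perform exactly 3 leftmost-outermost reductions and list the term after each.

  start: (λ.(λ.λ.1 0) (λ.1 0)) (λ.λ.0 1)
  →1  (λ.λ.1 0) (λ.(λ.λ.0 1) 0)
  →2  λ.(λ.(λ.λ.0 1) 0) 0
  →3  λ.(λ.λ.0 1) 0

Answer: after 3 steps: λ.(λ.λ.0 1) 0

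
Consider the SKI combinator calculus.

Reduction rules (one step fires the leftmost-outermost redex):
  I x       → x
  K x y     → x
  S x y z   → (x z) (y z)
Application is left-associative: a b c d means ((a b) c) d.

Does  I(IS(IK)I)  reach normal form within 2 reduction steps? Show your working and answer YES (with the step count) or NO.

  start: I(IS(IK)I)
  →1  IS(IK)I
  →2  S(IK)I

Answer: NO — after 2 steps the term is S(IK)I, not yet normal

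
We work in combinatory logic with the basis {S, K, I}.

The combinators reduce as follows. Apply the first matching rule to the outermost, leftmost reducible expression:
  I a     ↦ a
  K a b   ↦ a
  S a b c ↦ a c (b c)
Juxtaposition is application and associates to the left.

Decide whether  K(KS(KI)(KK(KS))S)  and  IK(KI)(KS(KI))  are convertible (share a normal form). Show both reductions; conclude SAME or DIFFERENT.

Term A:
  start: K(KS(KI)(KK(KS))S)
  →1  K(S(KK(KS))S)
  →2  K(SKS)

Term B:
  start: IK(KI)(KS(KI))
  →1  K(KI)(KS(KI))
  →2  KI

Answer: DIFFERENT — A ⇓ K(SKS), B ⇓ KI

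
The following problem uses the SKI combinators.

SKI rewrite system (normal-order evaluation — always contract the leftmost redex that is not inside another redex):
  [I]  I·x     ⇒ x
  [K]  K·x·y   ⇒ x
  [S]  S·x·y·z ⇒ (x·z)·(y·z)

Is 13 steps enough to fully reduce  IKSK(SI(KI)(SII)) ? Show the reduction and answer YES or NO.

Answer: YES — reaches normal form SI in 10 ≤ 13 steps

Derivation:
  start: IKSK(SI(KI)(SII))
  [1] KSK(SI(KI)(SII))
  [2] S(SI(KI)(SII))
  [3] S(I(SII)(KI(SII)))
  [4] S(SII(KI(SII)))
  [5] S(I(KI(SII))(I(KI(SII))))
  [6] S(KI(SII)(I(KI(SII))))
  [7] S(I(I(KI(SII))))
  [8] S(I(KI(SII)))
  [9] S(KI(SII))
  [10] SI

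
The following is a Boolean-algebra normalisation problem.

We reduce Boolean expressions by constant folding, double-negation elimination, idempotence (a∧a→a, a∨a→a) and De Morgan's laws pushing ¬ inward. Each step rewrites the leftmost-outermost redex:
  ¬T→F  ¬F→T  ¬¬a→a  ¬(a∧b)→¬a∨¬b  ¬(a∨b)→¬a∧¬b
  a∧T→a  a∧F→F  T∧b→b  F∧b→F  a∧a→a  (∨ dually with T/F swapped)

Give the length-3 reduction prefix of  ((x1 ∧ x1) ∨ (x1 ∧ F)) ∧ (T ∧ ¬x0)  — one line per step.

Answer: after 3 steps: x1 ∧ (T ∧ ¬x0)

Derivation:
  start: ((x1 ∧ x1) ∨ (x1 ∧ F)) ∧ (T ∧ ¬x0)
  [1] (x1 ∨ (x1 ∧ F)) ∧ (T ∧ ¬x0)
  [2] (x1 ∨ F) ∧ (T ∧ ¬x0)
  [3] x1 ∧ (T ∧ ¬x0)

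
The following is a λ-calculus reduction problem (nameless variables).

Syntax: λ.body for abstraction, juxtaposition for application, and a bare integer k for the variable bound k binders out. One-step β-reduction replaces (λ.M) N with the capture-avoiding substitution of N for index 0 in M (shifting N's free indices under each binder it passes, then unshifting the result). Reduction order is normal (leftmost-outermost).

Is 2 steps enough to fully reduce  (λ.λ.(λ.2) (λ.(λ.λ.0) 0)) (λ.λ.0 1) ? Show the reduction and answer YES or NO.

  start: (λ.λ.(λ.2) (λ.(λ.λ.0) 0)) (λ.λ.0 1)
  →1  λ.(λ.λ.λ.0 1) (λ.(λ.λ.0) 0)
  →2  λ.λ.λ.0 1

Answer: YES — reaches normal form λ.λ.λ.0 1 in 2 ≤ 2 steps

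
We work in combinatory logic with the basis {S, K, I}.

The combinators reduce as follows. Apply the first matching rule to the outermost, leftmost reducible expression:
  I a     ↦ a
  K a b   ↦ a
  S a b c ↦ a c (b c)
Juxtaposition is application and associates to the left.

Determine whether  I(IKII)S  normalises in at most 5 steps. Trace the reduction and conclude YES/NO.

  start: I(IKII)S
  step 1: IKIIS
  step 2: KIIS
  step 3: IS
  step 4: S

Answer: YES — reaches normal form S in 4 ≤ 5 steps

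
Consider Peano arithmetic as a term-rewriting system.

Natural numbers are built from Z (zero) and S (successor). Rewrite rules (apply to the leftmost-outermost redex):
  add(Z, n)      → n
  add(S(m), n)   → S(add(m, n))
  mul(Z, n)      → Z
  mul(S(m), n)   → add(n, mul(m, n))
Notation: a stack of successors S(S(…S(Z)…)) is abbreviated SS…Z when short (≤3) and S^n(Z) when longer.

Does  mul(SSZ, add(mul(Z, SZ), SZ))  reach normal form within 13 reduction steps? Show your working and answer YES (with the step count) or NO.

  start: mul(SSZ, add(mul(Z, SZ), SZ))
  →1  add(add(mul(Z, SZ), SZ), mul(SZ, add(mul(Z, SZ), SZ)))
  →2  add(add(Z, SZ), mul(SZ, add(mul(Z, SZ), SZ)))
  →3  add(SZ, mul(SZ, add(mul(Z, SZ), SZ)))
  →4  S(add(Z, mul(SZ, add(mul(Z, SZ), SZ))))
  →5  S(mul(SZ, add(mul(Z, SZ), SZ)))
  →6  S(add(add(mul(Z, SZ), SZ), mul(Z, add(mul(Z, SZ), SZ))))
  →7  S(add(add(Z, SZ), mul(Z, add(mul(Z, SZ), SZ))))
  →8  S(add(SZ, mul(Z, add(mul(Z, SZ), SZ))))
  →9  S(S(add(Z, mul(Z, add(mul(Z, SZ), SZ)))))
  →10  S(S(mul(Z, add(mul(Z, SZ), SZ))))
  →11  SSZ

Answer: YES — reaches normal form SSZ in 11 ≤ 13 steps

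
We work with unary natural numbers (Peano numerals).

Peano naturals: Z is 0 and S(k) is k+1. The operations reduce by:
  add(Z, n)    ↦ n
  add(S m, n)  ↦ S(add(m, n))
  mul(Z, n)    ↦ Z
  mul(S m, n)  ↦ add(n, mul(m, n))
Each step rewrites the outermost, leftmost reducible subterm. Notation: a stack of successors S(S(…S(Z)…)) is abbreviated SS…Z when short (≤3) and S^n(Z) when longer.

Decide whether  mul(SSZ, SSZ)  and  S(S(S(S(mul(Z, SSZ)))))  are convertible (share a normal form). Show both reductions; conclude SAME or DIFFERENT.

Term A:
  start: mul(SSZ, SSZ)
  →1  add(SSZ, mul(SZ, SSZ))
  →2  S(add(SZ, mul(SZ, SSZ)))
  →3  S(S(add(Z, mul(SZ, SSZ))))
  →4  S(S(mul(SZ, SSZ)))
  →5  S(S(add(SSZ, mul(Z, SSZ))))
  →6  S(S(S(add(SZ, mul(Z, SSZ)))))
  →7  S(S(S(S(add(Z, mul(Z, SSZ))))))
  →8  S(S(S(S(mul(Z, SSZ)))))
  →9  S^4(Z)

Term B:
  start: S(S(S(S(mul(Z, SSZ)))))
  →1  S^4(Z)

Answer: SAME — A ⇓ S^4(Z), B ⇓ S^4(Z)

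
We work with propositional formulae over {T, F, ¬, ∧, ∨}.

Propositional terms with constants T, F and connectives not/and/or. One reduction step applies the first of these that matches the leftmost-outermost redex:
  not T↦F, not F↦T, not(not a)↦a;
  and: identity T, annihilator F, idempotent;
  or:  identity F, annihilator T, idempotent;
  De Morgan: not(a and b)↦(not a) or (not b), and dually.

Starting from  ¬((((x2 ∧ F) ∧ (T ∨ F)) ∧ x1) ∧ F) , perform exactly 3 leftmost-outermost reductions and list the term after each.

Answer: after 3 steps: ((¬(x2 ∧ F) ∨ ¬(T ∨ F)) ∨ ¬x1) ∨ ¬F

Working:
  start: ¬((((x2 ∧ F) ∧ (T ∨ F)) ∧ x1) ∧ F)
  step 1: ¬(((x2 ∧ F) ∧ (T ∨ F)) ∧ x1) ∨ ¬F
  step 2: (¬((x2 ∧ F) ∧ (T ∨ F)) ∨ ¬x1) ∨ ¬F
  step 3: ((¬(x2 ∧ F) ∨ ¬(T ∨ F)) ∨ ¬x1) ∨ ¬F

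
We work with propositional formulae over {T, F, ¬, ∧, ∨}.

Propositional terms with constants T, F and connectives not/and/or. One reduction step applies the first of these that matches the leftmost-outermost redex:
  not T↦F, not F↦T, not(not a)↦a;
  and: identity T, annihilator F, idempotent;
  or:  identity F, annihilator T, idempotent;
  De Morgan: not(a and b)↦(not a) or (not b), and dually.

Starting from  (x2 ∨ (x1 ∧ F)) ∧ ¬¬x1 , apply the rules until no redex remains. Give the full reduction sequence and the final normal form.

  start: (x2 ∨ (x1 ∧ F)) ∧ ¬¬x1
  →1  (x2 ∨ F) ∧ ¬¬x1
  →2  x2 ∧ ¬¬x1
  →3  x2 ∧ x1

Answer: normal form = x2 ∧ x1  (in 3 steps)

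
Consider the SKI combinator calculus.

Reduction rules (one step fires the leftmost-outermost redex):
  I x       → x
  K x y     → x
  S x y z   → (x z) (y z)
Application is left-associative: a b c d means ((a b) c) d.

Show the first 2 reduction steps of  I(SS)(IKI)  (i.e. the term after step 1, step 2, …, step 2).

  start: I(SS)(IKI)
  step 1: SS(IKI)
  step 2: SS(KI)

Answer: after 2 steps: SS(KI)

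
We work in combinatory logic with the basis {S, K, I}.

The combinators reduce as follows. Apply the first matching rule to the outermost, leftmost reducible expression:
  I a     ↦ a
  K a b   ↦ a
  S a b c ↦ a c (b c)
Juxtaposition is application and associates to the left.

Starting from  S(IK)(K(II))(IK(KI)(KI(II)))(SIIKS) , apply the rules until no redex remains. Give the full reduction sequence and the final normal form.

Answer: normal form = I  (in 6 steps)

Derivation:
  start: S(IK)(K(II))(IK(KI)(KI(II)))(SIIKS)
  step 1: IK(IK(KI)(KI(II)))(K(II)(IK(KI)(KI(II))))(SIIKS)
  step 2: K(IK(KI)(KI(II)))(K(II)(IK(KI)(KI(II))))(SIIKS)
  step 3: IK(KI)(KI(II))(SIIKS)
  step 4: K(KI)(KI(II))(SIIKS)
  step 5: KI(SIIKS)
  step 6: I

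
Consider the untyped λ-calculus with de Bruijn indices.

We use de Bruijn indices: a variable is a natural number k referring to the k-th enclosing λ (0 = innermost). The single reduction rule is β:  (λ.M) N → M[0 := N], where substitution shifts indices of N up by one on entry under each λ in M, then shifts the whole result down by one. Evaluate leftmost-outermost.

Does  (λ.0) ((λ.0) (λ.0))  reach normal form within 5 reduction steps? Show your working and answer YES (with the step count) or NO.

  start: (λ.0) ((λ.0) (λ.0))
  [1] (λ.0) (λ.0)
  [2] λ.0

Answer: YES — reaches normal form λ.0 in 2 ≤ 5 steps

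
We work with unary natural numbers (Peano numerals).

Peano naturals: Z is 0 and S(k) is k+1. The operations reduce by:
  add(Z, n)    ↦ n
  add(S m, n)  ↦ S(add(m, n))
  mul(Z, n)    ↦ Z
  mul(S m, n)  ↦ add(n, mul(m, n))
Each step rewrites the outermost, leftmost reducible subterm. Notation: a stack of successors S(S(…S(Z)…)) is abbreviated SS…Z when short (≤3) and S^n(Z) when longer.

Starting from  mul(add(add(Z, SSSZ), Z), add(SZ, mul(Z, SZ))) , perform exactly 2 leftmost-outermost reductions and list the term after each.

  start: mul(add(add(Z, SSSZ), Z), add(SZ, mul(Z, SZ)))
  step 1: mul(add(SSSZ, Z), add(SZ, mul(Z, SZ)))
  step 2: mul(S(add(SSZ, Z)), add(SZ, mul(Z, SZ)))

Answer: after 2 steps: mul(S(add(SSZ, Z)), add(SZ, mul(Z, SZ)))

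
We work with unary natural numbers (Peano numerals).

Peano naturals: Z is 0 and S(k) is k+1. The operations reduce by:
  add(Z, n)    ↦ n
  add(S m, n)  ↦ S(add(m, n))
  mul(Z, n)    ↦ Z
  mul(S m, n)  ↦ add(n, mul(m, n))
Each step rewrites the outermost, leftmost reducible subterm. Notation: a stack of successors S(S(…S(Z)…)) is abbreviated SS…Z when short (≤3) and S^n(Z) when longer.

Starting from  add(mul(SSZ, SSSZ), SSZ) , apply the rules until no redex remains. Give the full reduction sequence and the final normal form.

Answer: normal form = S^8(Z)  (in 18 steps)

Reduction:
  start: add(mul(SSZ, SSSZ), SSZ)
  [1] add(add(SSSZ, mul(SZ, SSSZ)), SSZ)
  [2] add(S(add(SSZ, mul(SZ, SSSZ))), SSZ)
  [3] S(add(add(SSZ, mul(SZ, SSSZ)), SSZ))
  [4] S(add(S(add(SZ, mul(SZ, SSSZ))), SSZ))
  [5] S(S(add(add(SZ, mul(SZ, SSSZ)), SSZ)))
  [6] S(S(add(S(add(Z, mul(SZ, SSSZ))), SSZ)))
  [7] S(S(S(add(add(Z, mul(SZ, SSSZ)), SSZ))))
  [8] S(S(S(add(mul(SZ, SSSZ), SSZ))))
  [9] S(S(S(add(add(SSSZ, mul(Z, SSSZ)), SSZ))))
  [10] S(S(S(add(S(add(SSZ, mul(Z, SSSZ))), SSZ))))
  [11] S(S(S(S(add(add(SSZ, mul(Z, SSSZ)), SSZ)))))
  [12] S(S(S(S(add(S(add(SZ, mul(Z, SSSZ))), SSZ)))))
  [13] S(S(S(S(S(add(add(SZ, mul(Z, SSSZ)), SSZ))))))
  [14] S(S(S(S(S(add(S(add(Z, mul(Z, SSSZ))), SSZ))))))
  [15] S(S(S(S(S(S(add(add(Z, mul(Z, SSSZ)), SSZ)))))))
  [16] S(S(S(S(S(S(add(mul(Z, SSSZ), SSZ)))))))
  [17] S(S(S(S(S(S(add(Z, SSZ)))))))
  [18] S^8(Z)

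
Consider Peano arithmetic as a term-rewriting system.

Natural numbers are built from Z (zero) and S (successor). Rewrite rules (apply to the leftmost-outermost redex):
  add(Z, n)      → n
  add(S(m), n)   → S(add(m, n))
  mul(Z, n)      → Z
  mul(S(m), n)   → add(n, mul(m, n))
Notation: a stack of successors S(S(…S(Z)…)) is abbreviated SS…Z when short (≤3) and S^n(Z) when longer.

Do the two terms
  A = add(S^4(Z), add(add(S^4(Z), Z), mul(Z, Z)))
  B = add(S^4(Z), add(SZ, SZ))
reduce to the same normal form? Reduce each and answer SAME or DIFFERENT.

Term A:
  start: add(S^4(Z), add(add(S^4(Z), Z), mul(Z, Z)))
  →1  S(add(SSSZ, add(add(S^4(Z), Z), mul(Z, Z))))
  →2  S(S(add(SSZ, add(add(S^4(Z), Z), mul(Z, Z)))))
  →3  S(S(S(add(SZ, add(add(S^4(Z), Z), mul(Z, Z))))))
  →4  S(S(S(S(add(Z, add(add(S^4(Z), Z), mul(Z, Z)))))))
  →5  S(S(S(S(add(add(S^4(Z), Z), mul(Z, Z))))))
  →6  S(S(S(S(add(S(add(SSSZ, Z)), mul(Z, Z))))))
  →7  S(S(S(S(S(add(add(SSSZ, Z), mul(Z, Z)))))))
  →8  S(S(S(S(S(add(S(add(SSZ, Z)), mul(Z, Z)))))))
  →9  S(S(S(S(S(S(add(add(SSZ, Z), mul(Z, Z))))))))
  →10  S(S(S(S(S(S(add(S(add(SZ, Z)), mul(Z, Z))))))))
  →11  S(S(S(S(S(S(S(add(add(SZ, Z), mul(Z, Z)))))))))
  →12  S(S(S(S(S(S(S(add(S(add(Z, Z)), mul(Z, Z)))))))))
  →13  S(S(S(S(S(S(S(S(add(add(Z, Z), mul(Z, Z))))))))))
  →14  S(S(S(S(S(S(S(S(add(Z, mul(Z, Z))))))))))
  →15  S(S(S(S(S(S(S(S(mul(Z, Z)))))))))
  →16  S^8(Z)

Term B:
  start: add(S^4(Z), add(SZ, SZ))
  →1  S(add(SSSZ, add(SZ, SZ)))
  →2  S(S(add(SSZ, add(SZ, SZ))))
  →3  S(S(S(add(SZ, add(SZ, SZ)))))
  →4  S(S(S(S(add(Z, add(SZ, SZ))))))
  →5  S(S(S(S(add(SZ, SZ)))))
  →6  S(S(S(S(S(add(Z, SZ))))))
  →7  S^6(Z)

Answer: DIFFERENT — A ⇓ S^8(Z), B ⇓ S^6(Z)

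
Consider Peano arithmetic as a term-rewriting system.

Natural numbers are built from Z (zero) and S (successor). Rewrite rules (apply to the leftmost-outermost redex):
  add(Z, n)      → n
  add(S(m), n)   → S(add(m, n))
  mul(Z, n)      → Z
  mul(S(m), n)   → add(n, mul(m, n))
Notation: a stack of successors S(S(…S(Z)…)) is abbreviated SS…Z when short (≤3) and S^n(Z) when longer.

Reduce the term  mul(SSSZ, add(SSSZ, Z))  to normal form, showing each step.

  start: mul(SSSZ, add(SSSZ, Z))
  step 1: add(add(SSSZ, Z), mul(SSZ, add(SSSZ, Z)))
  step 2: add(S(add(SSZ, Z)), mul(SSZ, add(SSSZ, Z)))
  step 3: S(add(add(SSZ, Z), mul(SSZ, add(SSSZ, Z))))
  step 4: S(add(S(add(SZ, Z)), mul(SSZ, add(SSSZ, Z))))
  step 5: S(S(add(add(SZ, Z), mul(SSZ, add(SSSZ, Z)))))
  step 6: S(S(add(S(add(Z, Z)), mul(SSZ, add(SSSZ, Z)))))
  step 7: S(S(S(add(add(Z, Z), mul(SSZ, add(SSSZ, Z))))))
  step 8: S(S(S(add(Z, mul(SSZ, add(SSSZ, Z))))))
  step 9: S(S(S(mul(SSZ, add(SSSZ, Z)))))
  step 10: S(S(S(add(add(SSSZ, Z), mul(SZ, add(SSSZ, Z))))))
  step 11: S(S(S(add(S(add(SSZ, Z)), mul(SZ, add(SSSZ, Z))))))
  step 12: S(S(S(S(add(add(SSZ, Z), mul(SZ, add(SSSZ, Z)))))))
  step 13: S(S(S(S(add(S(add(SZ, Z)), mul(SZ, add(SSSZ, Z)))))))
  step 14: S(S(S(S(S(add(add(SZ, Z), mul(SZ, add(SSSZ, Z))))))))
  step 15: S(S(S(S(S(add(S(add(Z, Z)), mul(SZ, add(SSSZ, Z))))))))
  step 16: S(S(S(S(S(S(add(add(Z, Z), mul(SZ, add(SSSZ, Z)))))))))
  step 17: S(S(S(S(S(S(add(Z, mul(SZ, add(SSSZ, Z)))))))))
  step 18: S(S(S(S(S(S(mul(SZ, add(SSSZ, Z))))))))
  step 19: S(S(S(S(S(S(add(add(SSSZ, Z), mul(Z, add(SSSZ, Z)))))))))
  step 20: S(S(S(S(S(S(add(S(add(SSZ, Z)), mul(Z, add(SSSZ, Z)))))))))
  step 21: S(S(S(S(S(S(S(add(add(SSZ, Z), mul(Z, add(SSSZ, Z))))))))))
  step 22: S(S(S(S(S(S(S(add(S(add(SZ, Z)), mul(Z, add(SSSZ, Z))))))))))
  step 23: S(S(S(S(S(S(S(S(add(add(SZ, Z), mul(Z, add(SSSZ, Z)))))))))))
  step 24: S(S(S(S(S(S(S(S(add(S(add(Z, Z)), mul(Z, add(SSSZ, Z)))))))))))
  step 25: S(S(S(S(S(S(S(S(S(add(add(Z, Z), mul(Z, add(SSSZ, Z))))))))))))
  step 26: S(S(S(S(S(S(S(S(S(add(Z, mul(Z, add(SSSZ, Z))))))))))))
  step 27: S(S(S(S(S(S(S(S(S(mul(Z, add(SSSZ, Z)))))))))))
  step 28: S^9(Z)

Answer: normal form = S^9(Z)  (in 28 steps)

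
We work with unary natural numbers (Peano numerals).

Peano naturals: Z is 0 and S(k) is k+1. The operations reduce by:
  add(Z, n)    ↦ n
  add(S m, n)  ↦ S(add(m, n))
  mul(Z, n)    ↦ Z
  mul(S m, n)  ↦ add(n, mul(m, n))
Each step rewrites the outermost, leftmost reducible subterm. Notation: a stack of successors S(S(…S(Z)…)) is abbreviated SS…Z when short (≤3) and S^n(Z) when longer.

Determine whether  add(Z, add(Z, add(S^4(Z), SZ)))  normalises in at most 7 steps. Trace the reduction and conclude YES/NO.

  start: add(Z, add(Z, add(S^4(Z), SZ)))
  [1] add(Z, add(S^4(Z), SZ))
  [2] add(S^4(Z), SZ)
  [3] S(add(SSSZ, SZ))
  [4] S(S(add(SSZ, SZ)))
  [5] S(S(S(add(SZ, SZ))))
  [6] S(S(S(S(add(Z, SZ)))))
  [7] S^5(Z)

Answer: YES — reaches normal form S^5(Z) in 7 ≤ 7 steps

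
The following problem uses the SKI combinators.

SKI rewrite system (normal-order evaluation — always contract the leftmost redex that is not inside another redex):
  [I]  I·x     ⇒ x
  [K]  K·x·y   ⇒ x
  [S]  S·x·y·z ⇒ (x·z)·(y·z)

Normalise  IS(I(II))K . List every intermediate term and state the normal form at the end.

  start: IS(I(II))K
  step 1: S(I(II))K
  step 2: S(II)K
  step 3: SIK

Answer: normal form = SIK  (in 3 steps)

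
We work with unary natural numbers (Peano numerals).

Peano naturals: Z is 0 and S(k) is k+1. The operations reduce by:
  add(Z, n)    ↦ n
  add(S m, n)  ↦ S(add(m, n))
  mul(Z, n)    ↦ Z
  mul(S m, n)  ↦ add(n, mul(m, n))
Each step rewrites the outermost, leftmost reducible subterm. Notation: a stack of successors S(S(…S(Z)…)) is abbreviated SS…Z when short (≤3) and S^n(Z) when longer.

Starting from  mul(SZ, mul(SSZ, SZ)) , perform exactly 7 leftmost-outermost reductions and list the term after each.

  start: mul(SZ, mul(SSZ, SZ))
  step 1: add(mul(SSZ, SZ), mul(Z, mul(SSZ, SZ)))
  step 2: add(add(SZ, mul(SZ, SZ)), mul(Z, mul(SSZ, SZ)))
  step 3: add(S(add(Z, mul(SZ, SZ))), mul(Z, mul(SSZ, SZ)))
  step 4: S(add(add(Z, mul(SZ, SZ)), mul(Z, mul(SSZ, SZ))))
  step 5: S(add(mul(SZ, SZ), mul(Z, mul(SSZ, SZ))))
  step 6: S(add(add(SZ, mul(Z, SZ)), mul(Z, mul(SSZ, SZ))))
  step 7: S(add(S(add(Z, mul(Z, SZ))), mul(Z, mul(SSZ, SZ))))

Answer: after 7 steps: S(add(S(add(Z, mul(Z, SZ))), mul(Z, mul(SSZ, SZ))))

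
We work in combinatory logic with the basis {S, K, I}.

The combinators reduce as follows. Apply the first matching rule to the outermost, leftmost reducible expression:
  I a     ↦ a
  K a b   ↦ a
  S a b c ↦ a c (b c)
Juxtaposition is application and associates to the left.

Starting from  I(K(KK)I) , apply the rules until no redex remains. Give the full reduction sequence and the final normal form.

Answer: normal form = KK  (in 2 steps)

Derivation:
  start: I(K(KK)I)
  step 1: K(KK)I
  step 2: KK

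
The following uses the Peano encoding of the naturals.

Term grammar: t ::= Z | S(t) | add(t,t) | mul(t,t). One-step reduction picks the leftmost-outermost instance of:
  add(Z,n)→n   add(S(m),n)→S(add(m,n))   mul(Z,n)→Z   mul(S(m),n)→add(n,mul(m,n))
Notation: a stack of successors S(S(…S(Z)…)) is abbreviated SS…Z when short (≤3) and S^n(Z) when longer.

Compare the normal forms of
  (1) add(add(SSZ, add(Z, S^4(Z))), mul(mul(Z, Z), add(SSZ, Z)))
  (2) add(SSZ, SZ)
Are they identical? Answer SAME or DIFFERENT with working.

Term A:
  start: add(add(SSZ, add(Z, S^4(Z))), mul(mul(Z, Z), add(SSZ, Z)))
  →1  add(S(add(SZ, add(Z, S^4(Z)))), mul(mul(Z, Z), add(SSZ, Z)))
  →2  S(add(add(SZ, add(Z, S^4(Z))), mul(mul(Z, Z), add(SSZ, Z))))
  →3  S(add(S(add(Z, add(Z, S^4(Z)))), mul(mul(Z, Z), add(SSZ, Z))))
  →4  S(S(add(add(Z, add(Z, S^4(Z))), mul(mul(Z, Z), add(SSZ, Z)))))
  →5  S(S(add(add(Z, S^4(Z)), mul(mul(Z, Z), add(SSZ, Z)))))
  →6  S(S(add(S^4(Z), mul(mul(Z, Z), add(SSZ, Z)))))
  →7  S(S(S(add(SSSZ, mul(mul(Z, Z), add(SSZ, Z))))))
  →8  S(S(S(S(add(SSZ, mul(mul(Z, Z), add(SSZ, Z)))))))
  →9  S(S(S(S(S(add(SZ, mul(mul(Z, Z), add(SSZ, Z))))))))
  →10  S(S(S(S(S(S(add(Z, mul(mul(Z, Z), add(SSZ, Z)))))))))
  →11  S(S(S(S(S(S(mul(mul(Z, Z), add(SSZ, Z))))))))
  →12  S(S(S(S(S(S(mul(Z, add(SSZ, Z))))))))
  →13  S^6(Z)

Term B:
  start: add(SSZ, SZ)
  →1  S(add(SZ, SZ))
  →2  S(S(add(Z, SZ)))
  →3  SSSZ

Answer: DIFFERENT — A ⇓ S^6(Z), B ⇓ SSSZ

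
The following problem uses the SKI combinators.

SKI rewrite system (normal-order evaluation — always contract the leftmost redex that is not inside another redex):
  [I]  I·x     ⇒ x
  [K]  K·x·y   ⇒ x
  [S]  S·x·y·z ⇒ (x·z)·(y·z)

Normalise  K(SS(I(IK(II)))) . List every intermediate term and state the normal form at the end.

  start: K(SS(I(IK(II))))
  step 1: K(SS(IK(II)))
  step 2: K(SS(K(II)))
  step 3: K(SS(KI))

Answer: normal form = K(SS(KI))  (in 3 steps)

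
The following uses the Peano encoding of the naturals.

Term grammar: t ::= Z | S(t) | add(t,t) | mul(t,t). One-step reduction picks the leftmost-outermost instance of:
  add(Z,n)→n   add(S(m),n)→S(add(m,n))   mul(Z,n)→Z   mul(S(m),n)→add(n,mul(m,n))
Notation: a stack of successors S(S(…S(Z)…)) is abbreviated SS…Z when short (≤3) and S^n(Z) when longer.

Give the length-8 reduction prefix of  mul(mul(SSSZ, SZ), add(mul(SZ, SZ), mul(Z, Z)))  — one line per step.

Answer: after 8 steps: S(add(add(mul(Z, SZ), mul(Z, Z)), mul(add(Z, mul(SSZ, SZ)), add(mul(SZ, SZ), mul(Z, Z)))))

Derivation:
  start: mul(mul(SSSZ, SZ), add(mul(SZ, SZ), mul(Z, Z)))
  step 1: mul(add(SZ, mul(SSZ, SZ)), add(mul(SZ, SZ), mul(Z, Z)))
  step 2: mul(S(add(Z, mul(SSZ, SZ))), add(mul(SZ, SZ), mul(Z, Z)))
  step 3: add(add(mul(SZ, SZ), mul(Z, Z)), mul(add(Z, mul(SSZ, SZ)), add(mul(SZ, SZ), mul(Z, Z))))
  step 4: add(add(add(SZ, mul(Z, SZ)), mul(Z, Z)), mul(add(Z, mul(SSZ, SZ)), add(mul(SZ, SZ), mul(Z, Z))))
  step 5: add(add(S(add(Z, mul(Z, SZ))), mul(Z, Z)), mul(add(Z, mul(SSZ, SZ)), add(mul(SZ, SZ), mul(Z, Z))))
  step 6: add(S(add(add(Z, mul(Z, SZ)), mul(Z, Z))), mul(add(Z, mul(SSZ, SZ)), add(mul(SZ, SZ), mul(Z, Z))))
  step 7: S(add(add(add(Z, mul(Z, SZ)), mul(Z, Z)), mul(add(Z, mul(SSZ, SZ)), add(mul(SZ, SZ), mul(Z, Z)))))
  step 8: S(add(add(mul(Z, SZ), mul(Z, Z)), mul(add(Z, mul(SSZ, SZ)), add(mul(SZ, SZ), mul(Z, Z)))))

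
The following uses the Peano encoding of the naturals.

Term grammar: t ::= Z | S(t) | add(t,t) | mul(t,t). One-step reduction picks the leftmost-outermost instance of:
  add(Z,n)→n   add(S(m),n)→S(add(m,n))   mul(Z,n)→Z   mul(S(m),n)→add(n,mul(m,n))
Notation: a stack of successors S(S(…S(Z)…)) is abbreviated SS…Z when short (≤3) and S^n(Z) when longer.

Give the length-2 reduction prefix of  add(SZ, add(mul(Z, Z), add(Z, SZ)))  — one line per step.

  start: add(SZ, add(mul(Z, Z), add(Z, SZ)))
  step 1: S(add(Z, add(mul(Z, Z), add(Z, SZ))))
  step 2: S(add(mul(Z, Z), add(Z, SZ)))

Answer: after 2 steps: S(add(mul(Z, Z), add(Z, SZ)))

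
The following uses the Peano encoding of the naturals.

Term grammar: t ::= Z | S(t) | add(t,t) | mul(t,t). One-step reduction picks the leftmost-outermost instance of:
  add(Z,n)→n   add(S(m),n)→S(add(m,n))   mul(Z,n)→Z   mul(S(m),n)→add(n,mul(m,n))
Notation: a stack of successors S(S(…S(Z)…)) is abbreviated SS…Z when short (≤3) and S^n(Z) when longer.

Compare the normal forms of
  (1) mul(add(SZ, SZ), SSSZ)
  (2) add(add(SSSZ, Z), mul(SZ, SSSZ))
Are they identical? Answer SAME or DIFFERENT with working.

Answer: SAME — A ⇓ S^6(Z), B ⇓ S^6(Z)

Working:
Term A:
  start: mul(add(SZ, SZ), SSSZ)
  [1] mul(S(add(Z, SZ)), SSSZ)
  [2] add(SSSZ, mul(add(Z, SZ), SSSZ))
  [3] S(add(SSZ, mul(add(Z, SZ), SSSZ)))
  [4] S(S(add(SZ, mul(add(Z, SZ), SSSZ))))
  [5] S(S(S(add(Z, mul(add(Z, SZ), SSSZ)))))
  [6] S(S(S(mul(add(Z, SZ), SSSZ))))
  [7] S(S(S(mul(SZ, SSSZ))))
  [8] S(S(S(add(SSSZ, mul(Z, SSSZ)))))
  [9] S(S(S(S(add(SSZ, mul(Z, SSSZ))))))
  [10] S(S(S(S(S(add(SZ, mul(Z, SSSZ)))))))
  [11] S(S(S(S(S(S(add(Z, mul(Z, SSSZ))))))))
  [12] S(S(S(S(S(S(mul(Z, SSSZ)))))))
  [13] S^6(Z)

Term B:
  start: add(add(SSSZ, Z), mul(SZ, SSSZ))
  [1] add(S(add(SSZ, Z)), mul(SZ, SSSZ))
  [2] S(add(add(SSZ, Z), mul(SZ, SSSZ)))
  [3] S(add(S(add(SZ, Z)), mul(SZ, SSSZ)))
  [4] S(S(add(add(SZ, Z), mul(SZ, SSSZ))))
  [5] S(S(add(S(add(Z, Z)), mul(SZ, SSSZ))))
  [6] S(S(S(add(add(Z, Z), mul(SZ, SSSZ)))))
  [7] S(S(S(add(Z, mul(SZ, SSSZ)))))
  [8] S(S(S(mul(SZ, SSSZ))))
  [9] S(S(S(add(SSSZ, mul(Z, SSSZ)))))
  [10] S(S(S(S(add(SSZ, mul(Z, SSSZ))))))
  [11] S(S(S(S(S(add(SZ, mul(Z, SSSZ)))))))
  [12] S(S(S(S(S(S(add(Z, mul(Z, SSSZ))))))))
  [13] S(S(S(S(S(S(mul(Z, SSSZ)))))))
  [14] S^6(Z)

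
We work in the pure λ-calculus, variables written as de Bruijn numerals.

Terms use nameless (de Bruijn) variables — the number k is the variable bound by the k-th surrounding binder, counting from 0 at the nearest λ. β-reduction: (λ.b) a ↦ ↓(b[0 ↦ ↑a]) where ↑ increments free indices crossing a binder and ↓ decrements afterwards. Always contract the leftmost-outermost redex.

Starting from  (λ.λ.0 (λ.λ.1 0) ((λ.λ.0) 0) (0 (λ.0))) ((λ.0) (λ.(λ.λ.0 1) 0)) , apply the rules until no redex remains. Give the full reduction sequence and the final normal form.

Answer: normal form = λ.0 (λ.λ.1 0) (λ.0) (0 (λ.0))  (in 2 steps)

Working:
  start: (λ.λ.0 (λ.λ.1 0) ((λ.λ.0) 0) (0 (λ.0))) ((λ.0) (λ.(λ.λ.0 1) 0))
  step 1: λ.0 (λ.λ.1 0) ((λ.λ.0) 0) (0 (λ.0))
  step 2: λ.0 (λ.λ.1 0) (λ.0) (0 (λ.0))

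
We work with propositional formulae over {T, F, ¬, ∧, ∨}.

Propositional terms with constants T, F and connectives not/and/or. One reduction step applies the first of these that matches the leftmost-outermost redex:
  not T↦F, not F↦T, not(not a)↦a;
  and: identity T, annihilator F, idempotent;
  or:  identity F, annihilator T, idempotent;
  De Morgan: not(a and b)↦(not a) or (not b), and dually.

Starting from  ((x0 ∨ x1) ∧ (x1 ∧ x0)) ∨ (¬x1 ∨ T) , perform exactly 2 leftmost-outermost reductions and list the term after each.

Answer: after 2 steps: T

Reduction:
  start: ((x0 ∨ x1) ∧ (x1 ∧ x0)) ∨ (¬x1 ∨ T)
  step 1: ((x0 ∨ x1) ∧ (x1 ∧ x0)) ∨ T
  step 2: T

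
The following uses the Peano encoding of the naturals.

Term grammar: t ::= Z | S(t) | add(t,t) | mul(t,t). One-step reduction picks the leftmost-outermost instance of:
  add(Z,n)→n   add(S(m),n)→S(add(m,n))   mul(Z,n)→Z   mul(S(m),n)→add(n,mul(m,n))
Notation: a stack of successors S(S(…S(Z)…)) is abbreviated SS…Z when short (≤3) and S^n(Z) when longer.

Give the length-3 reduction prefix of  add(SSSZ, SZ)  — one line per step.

  start: add(SSSZ, SZ)
  step 1: S(add(SSZ, SZ))
  step 2: S(S(add(SZ, SZ)))
  step 3: S(S(S(add(Z, SZ))))

Answer: after 3 steps: S(S(S(add(Z, SZ))))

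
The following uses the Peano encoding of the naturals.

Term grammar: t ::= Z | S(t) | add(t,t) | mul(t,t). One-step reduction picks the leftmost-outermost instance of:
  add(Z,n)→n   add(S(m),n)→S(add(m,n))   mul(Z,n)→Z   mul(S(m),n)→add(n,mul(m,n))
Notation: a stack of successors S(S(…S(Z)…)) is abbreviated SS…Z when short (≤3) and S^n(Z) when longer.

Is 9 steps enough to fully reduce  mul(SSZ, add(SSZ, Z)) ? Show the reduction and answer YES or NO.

  start: mul(SSZ, add(SSZ, Z))
  step 1: add(add(SSZ, Z), mul(SZ, add(SSZ, Z)))
  step 2: add(S(add(SZ, Z)), mul(SZ, add(SSZ, Z)))
  step 3: S(add(add(SZ, Z), mul(SZ, add(SSZ, Z))))
  step 4: S(add(S(add(Z, Z)), mul(SZ, add(SSZ, Z))))
  step 5: S(S(add(add(Z, Z), mul(SZ, add(SSZ, Z)))))
  step 6: S(S(add(Z, mul(SZ, add(SSZ, Z)))))
  step 7: S(S(mul(SZ, add(SSZ, Z))))
  step 8: S(S(add(add(SSZ, Z), mul(Z, add(SSZ, Z)))))
  step 9: S(S(add(S(add(SZ, Z)), mul(Z, add(SSZ, Z)))))

Answer: NO — after 9 steps the term is S(S(add(S(add(SZ, Z)), mul(Z, add(SSZ, Z))))), not yet normal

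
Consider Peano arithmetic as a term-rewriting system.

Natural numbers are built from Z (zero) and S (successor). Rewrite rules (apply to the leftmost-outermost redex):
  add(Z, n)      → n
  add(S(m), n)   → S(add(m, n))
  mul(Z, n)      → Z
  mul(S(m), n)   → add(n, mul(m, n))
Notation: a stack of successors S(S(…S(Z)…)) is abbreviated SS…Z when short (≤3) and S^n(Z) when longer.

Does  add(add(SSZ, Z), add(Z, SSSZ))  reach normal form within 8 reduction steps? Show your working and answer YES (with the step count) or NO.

Answer: YES — reaches normal form S^5(Z) in 7 ≤ 8 steps

Reduction:
  start: add(add(SSZ, Z), add(Z, SSSZ))
  [1] add(S(add(SZ, Z)), add(Z, SSSZ))
  [2] S(add(add(SZ, Z), add(Z, SSSZ)))
  [3] S(add(S(add(Z, Z)), add(Z, SSSZ)))
  [4] S(S(add(add(Z, Z), add(Z, SSSZ))))
  [5] S(S(add(Z, add(Z, SSSZ))))
  [6] S(S(add(Z, SSSZ)))
  [7] S^5(Z)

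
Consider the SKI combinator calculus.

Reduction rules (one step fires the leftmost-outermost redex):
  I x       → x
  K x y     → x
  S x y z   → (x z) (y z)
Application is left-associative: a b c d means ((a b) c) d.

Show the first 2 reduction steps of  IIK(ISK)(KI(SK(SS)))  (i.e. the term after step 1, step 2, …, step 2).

Answer: after 2 steps: K(ISK)(KI(SK(SS)))

Reduction:
  start: IIK(ISK)(KI(SK(SS)))
  →1  IK(ISK)(KI(SK(SS)))
  →2  K(ISK)(KI(SK(SS)))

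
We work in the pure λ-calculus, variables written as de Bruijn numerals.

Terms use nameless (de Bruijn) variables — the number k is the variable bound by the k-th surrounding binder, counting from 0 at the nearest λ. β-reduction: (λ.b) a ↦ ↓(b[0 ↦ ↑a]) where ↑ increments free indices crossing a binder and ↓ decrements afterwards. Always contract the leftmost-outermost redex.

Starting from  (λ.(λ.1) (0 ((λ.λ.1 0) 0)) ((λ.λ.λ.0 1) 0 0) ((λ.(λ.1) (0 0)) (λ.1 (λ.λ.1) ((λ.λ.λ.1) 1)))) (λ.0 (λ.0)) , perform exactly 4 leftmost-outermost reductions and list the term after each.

Answer: after 4 steps: (λ.λ.0 1) (λ.0 (λ.0)) (λ.0) ((λ.(λ.1) (0 0)) (λ.(λ.0 (λ.0)) (λ.λ.1) ((λ.λ.λ.1) (λ.0 (λ.0)))))

Reduction:
  start: (λ.(λ.1) (0 ((λ.λ.1 0) 0)) ((λ.λ.λ.0 1) 0 0) ((λ.(λ.1) (0 0)) (λ.1 (λ.λ.1) ((λ.λ.λ.1) 1)))) (λ.0 (λ.0))
  step 1: (λ.λ.0 (λ.0)) ((λ.0 (λ.0)) ((λ.λ.1 0) (λ.0 (λ.0)))) ((λ.λ.λ.0 1) (λ.0 (λ.0)) (λ.0 (λ.0))) ((λ.(λ.1) (0 0)) (λ.(λ.0 (λ.0)) (λ.λ.1) ((λ.λ.λ.1) (λ.0 (λ.0)))))
  step 2: (λ.0 (λ.0)) ((λ.λ.λ.0 1) (λ.0 (λ.0)) (λ.0 (λ.0))) ((λ.(λ.1) (0 0)) (λ.(λ.0 (λ.0)) (λ.λ.1) ((λ.λ.λ.1) (λ.0 (λ.0)))))
  step 3: (λ.λ.λ.0 1) (λ.0 (λ.0)) (λ.0 (λ.0)) (λ.0) ((λ.(λ.1) (0 0)) (λ.(λ.0 (λ.0)) (λ.λ.1) ((λ.λ.λ.1) (λ.0 (λ.0)))))
  step 4: (λ.λ.0 1) (λ.0 (λ.0)) (λ.0) ((λ.(λ.1) (0 0)) (λ.(λ.0 (λ.0)) (λ.λ.1) ((λ.λ.λ.1) (λ.0 (λ.0)))))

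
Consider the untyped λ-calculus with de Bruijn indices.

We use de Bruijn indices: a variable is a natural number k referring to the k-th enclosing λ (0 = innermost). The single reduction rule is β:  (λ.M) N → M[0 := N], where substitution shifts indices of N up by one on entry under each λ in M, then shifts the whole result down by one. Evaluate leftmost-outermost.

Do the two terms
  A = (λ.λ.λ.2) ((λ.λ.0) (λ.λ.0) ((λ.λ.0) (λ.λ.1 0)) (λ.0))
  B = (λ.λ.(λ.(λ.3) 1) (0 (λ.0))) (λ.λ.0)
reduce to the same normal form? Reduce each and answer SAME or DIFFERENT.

Answer: SAME — A ⇓ λ.λ.λ.0, B ⇓ λ.λ.λ.0

Derivation:
Term A:
  start: (λ.λ.λ.2) ((λ.λ.0) (λ.λ.0) ((λ.λ.0) (λ.λ.1 0)) (λ.0))
  [1] λ.λ.(λ.λ.0) (λ.λ.0) ((λ.λ.0) (λ.λ.1 0)) (λ.0)
  [2] λ.λ.(λ.0) ((λ.λ.0) (λ.λ.1 0)) (λ.0)
  [3] λ.λ.(λ.λ.0) (λ.λ.1 0) (λ.0)
  [4] λ.λ.(λ.0) (λ.0)
  [5] λ.λ.λ.0

Term B:
  start: (λ.λ.(λ.(λ.3) 1) (0 (λ.0))) (λ.λ.0)
  [1] λ.(λ.(λ.λ.λ.0) 1) (0 (λ.0))
  [2] λ.(λ.λ.λ.0) 0
  [3] λ.λ.λ.0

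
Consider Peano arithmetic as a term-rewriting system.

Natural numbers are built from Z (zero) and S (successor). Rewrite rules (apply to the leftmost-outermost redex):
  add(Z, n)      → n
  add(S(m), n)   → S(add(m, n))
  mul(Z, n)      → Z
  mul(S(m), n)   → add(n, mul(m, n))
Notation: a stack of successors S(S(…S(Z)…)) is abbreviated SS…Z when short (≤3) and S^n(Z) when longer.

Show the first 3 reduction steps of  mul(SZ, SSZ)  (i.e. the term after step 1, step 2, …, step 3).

Answer: after 3 steps: S(S(add(Z, mul(Z, SSZ))))

Derivation:
  start: mul(SZ, SSZ)
  step 1: add(SSZ, mul(Z, SSZ))
  step 2: S(add(SZ, mul(Z, SSZ)))
  step 3: S(S(add(Z, mul(Z, SSZ))))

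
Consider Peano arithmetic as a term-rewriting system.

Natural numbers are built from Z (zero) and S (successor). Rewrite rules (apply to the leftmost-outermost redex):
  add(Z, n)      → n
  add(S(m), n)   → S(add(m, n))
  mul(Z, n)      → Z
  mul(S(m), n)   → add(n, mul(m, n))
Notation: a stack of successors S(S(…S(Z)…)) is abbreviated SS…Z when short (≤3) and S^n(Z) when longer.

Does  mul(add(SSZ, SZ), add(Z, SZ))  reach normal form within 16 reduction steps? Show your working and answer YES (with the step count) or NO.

Answer: YES — reaches normal form SSSZ in 16 ≤ 16 steps

Working:
  start: mul(add(SSZ, SZ), add(Z, SZ))
  →1  mul(S(add(SZ, SZ)), add(Z, SZ))
  →2  add(add(Z, SZ), mul(add(SZ, SZ), add(Z, SZ)))
  →3  add(SZ, mul(add(SZ, SZ), add(Z, SZ)))
  →4  S(add(Z, mul(add(SZ, SZ), add(Z, SZ))))
  →5  S(mul(add(SZ, SZ), add(Z, SZ)))
  →6  S(mul(S(add(Z, SZ)), add(Z, SZ)))
  →7  S(add(add(Z, SZ), mul(add(Z, SZ), add(Z, SZ))))
  →8  S(add(SZ, mul(add(Z, SZ), add(Z, SZ))))
  →9  S(S(add(Z, mul(add(Z, SZ), add(Z, SZ)))))
  →10  S(S(mul(add(Z, SZ), add(Z, SZ))))
  →11  S(S(mul(SZ, add(Z, SZ))))
  →12  S(S(add(add(Z, SZ), mul(Z, add(Z, SZ)))))
  →13  S(S(add(SZ, mul(Z, add(Z, SZ)))))
  →14  S(S(S(add(Z, mul(Z, add(Z, SZ))))))
  →15  S(S(S(mul(Z, add(Z, SZ)))))
  →16  SSSZ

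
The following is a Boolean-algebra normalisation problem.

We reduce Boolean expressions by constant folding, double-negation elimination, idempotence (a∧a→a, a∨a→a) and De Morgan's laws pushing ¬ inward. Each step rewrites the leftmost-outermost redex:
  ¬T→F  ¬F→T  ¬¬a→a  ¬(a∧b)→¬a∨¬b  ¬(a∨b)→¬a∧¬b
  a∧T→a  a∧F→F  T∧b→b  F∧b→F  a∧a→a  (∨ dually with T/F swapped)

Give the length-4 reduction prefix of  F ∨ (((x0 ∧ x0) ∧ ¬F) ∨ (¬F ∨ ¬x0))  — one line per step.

Answer: after 4 steps: x0 ∨ (¬F ∨ ¬x0)

Reduction:
  start: F ∨ (((x0 ∧ x0) ∧ ¬F) ∨ (¬F ∨ ¬x0))
  step 1: ((x0 ∧ x0) ∧ ¬F) ∨ (¬F ∨ ¬x0)
  step 2: (x0 ∧ ¬F) ∨ (¬F ∨ ¬x0)
  step 3: (x0 ∧ T) ∨ (¬F ∨ ¬x0)
  step 4: x0 ∨ (¬F ∨ ¬x0)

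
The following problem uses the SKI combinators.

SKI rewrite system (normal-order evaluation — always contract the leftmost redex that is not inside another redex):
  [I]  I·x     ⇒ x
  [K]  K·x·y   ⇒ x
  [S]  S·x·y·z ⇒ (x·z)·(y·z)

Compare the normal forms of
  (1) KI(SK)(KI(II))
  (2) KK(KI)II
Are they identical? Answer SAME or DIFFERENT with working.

Answer: SAME — A ⇓ I, B ⇓ I

Working:
Term A:
  start: KI(SK)(KI(II))
  step 1: I(KI(II))
  step 2: KI(II)
  step 3: I

Term B:
  start: KK(KI)II
  step 1: KII
  step 2: I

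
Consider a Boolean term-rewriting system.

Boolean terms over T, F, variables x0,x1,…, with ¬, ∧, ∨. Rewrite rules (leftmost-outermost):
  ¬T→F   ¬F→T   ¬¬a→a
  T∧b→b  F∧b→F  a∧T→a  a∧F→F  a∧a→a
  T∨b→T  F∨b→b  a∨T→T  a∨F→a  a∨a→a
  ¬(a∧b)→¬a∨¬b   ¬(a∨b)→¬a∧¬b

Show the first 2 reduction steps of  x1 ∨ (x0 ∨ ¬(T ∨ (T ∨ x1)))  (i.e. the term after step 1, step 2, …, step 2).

  start: x1 ∨ (x0 ∨ ¬(T ∨ (T ∨ x1)))
  [1] x1 ∨ (x0 ∨ (¬T ∧ ¬(T ∨ x1)))
  [2] x1 ∨ (x0 ∨ (F ∧ ¬(T ∨ x1)))

Answer: after 2 steps: x1 ∨ (x0 ∨ (F ∧ ¬(T ∨ x1)))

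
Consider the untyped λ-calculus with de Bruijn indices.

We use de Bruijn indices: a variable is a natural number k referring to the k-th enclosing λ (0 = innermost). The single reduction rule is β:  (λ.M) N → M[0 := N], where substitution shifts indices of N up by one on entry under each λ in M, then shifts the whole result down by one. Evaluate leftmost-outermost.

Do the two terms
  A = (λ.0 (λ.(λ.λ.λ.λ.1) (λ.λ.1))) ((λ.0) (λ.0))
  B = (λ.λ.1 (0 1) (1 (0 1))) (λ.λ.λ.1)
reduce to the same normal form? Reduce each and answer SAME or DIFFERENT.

Term A:
  start: (λ.0 (λ.(λ.λ.λ.λ.1) (λ.λ.1))) ((λ.0) (λ.0))
  step 1: (λ.0) (λ.0) (λ.(λ.λ.λ.λ.1) (λ.λ.1))
  step 2: (λ.0) (λ.(λ.λ.λ.λ.1) (λ.λ.1))
  step 3: λ.(λ.λ.λ.λ.1) (λ.λ.1)
  step 4: λ.λ.λ.λ.1

Term B:
  start: (λ.λ.1 (0 1) (1 (0 1))) (λ.λ.λ.1)
  step 1: λ.(λ.λ.λ.1) (0 (λ.λ.λ.1)) ((λ.λ.λ.1) (0 (λ.λ.λ.1)))
  step 2: λ.(λ.λ.1) ((λ.λ.λ.1) (0 (λ.λ.λ.1)))
  step 3: λ.λ.(λ.λ.λ.1) (1 (λ.λ.λ.1))
  step 4: λ.λ.λ.λ.1

Answer: SAME — A ⇓ λ.λ.λ.λ.1, B ⇓ λ.λ.λ.λ.1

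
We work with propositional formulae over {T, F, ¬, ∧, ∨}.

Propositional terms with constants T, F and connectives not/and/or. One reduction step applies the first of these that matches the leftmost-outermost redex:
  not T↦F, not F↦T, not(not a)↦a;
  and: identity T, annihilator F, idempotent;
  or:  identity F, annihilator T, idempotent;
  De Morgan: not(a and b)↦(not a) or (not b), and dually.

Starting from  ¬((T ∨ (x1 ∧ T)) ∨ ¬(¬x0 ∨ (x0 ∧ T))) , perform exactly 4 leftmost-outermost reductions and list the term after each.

Answer: after 4 steps: F ∧ ¬¬(¬x0 ∨ (x0 ∧ T))

Derivation:
  start: ¬((T ∨ (x1 ∧ T)) ∨ ¬(¬x0 ∨ (x0 ∧ T)))
  step 1: ¬(T ∨ (x1 ∧ T)) ∧ ¬¬(¬x0 ∨ (x0 ∧ T))
  step 2: (¬T ∧ ¬(x1 ∧ T)) ∧ ¬¬(¬x0 ∨ (x0 ∧ T))
  step 3: (F ∧ ¬(x1 ∧ T)) ∧ ¬¬(¬x0 ∨ (x0 ∧ T))
  step 4: F ∧ ¬¬(¬x0 ∨ (x0 ∧ T))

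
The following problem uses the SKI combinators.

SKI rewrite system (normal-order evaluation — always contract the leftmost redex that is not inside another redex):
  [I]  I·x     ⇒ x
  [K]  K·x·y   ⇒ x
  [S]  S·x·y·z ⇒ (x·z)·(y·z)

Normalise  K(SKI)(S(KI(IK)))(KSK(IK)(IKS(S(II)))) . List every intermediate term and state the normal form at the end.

  start: K(SKI)(S(KI(IK)))(KSK(IK)(IKS(S(II))))
  [1] SKI(KSK(IK)(IKS(S(II))))
  [2] K(KSK(IK)(IKS(S(II))))(I(KSK(IK)(IKS(S(II)))))
  [3] KSK(IK)(IKS(S(II)))
  [4] S(IK)(IKS(S(II)))
  [5] SK(IKS(S(II)))
  [6] SK(KS(S(II)))
  [7] SKS

Answer: normal form = SKS  (in 7 steps)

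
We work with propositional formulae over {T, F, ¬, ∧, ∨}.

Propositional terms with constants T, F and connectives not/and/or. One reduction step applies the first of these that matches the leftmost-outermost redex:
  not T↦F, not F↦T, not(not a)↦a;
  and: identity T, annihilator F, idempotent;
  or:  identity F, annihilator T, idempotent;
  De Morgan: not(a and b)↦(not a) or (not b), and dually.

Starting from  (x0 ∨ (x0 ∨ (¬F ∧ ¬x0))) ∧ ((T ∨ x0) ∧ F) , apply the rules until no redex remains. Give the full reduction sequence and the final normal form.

  start: (x0 ∨ (x0 ∨ (¬F ∧ ¬x0))) ∧ ((T ∨ x0) ∧ F)
  step 1: (x0 ∨ (x0 ∨ (T ∧ ¬x0))) ∧ ((T ∨ x0) ∧ F)
  step 2: (x0 ∨ (x0 ∨ ¬x0)) ∧ ((T ∨ x0) ∧ F)
  step 3: (x0 ∨ (x0 ∨ ¬x0)) ∧ F
  step 4: F

Answer: normal form = F  (in 4 steps)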